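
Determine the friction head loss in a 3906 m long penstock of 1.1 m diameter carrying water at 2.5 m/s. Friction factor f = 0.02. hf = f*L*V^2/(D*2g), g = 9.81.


hf = 0.02 * 3906 * 2.5^2 / (1.1 * 2 * 9.81) = 22.6230 m


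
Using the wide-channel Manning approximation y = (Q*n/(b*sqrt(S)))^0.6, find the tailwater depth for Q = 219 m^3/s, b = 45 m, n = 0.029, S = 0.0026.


y = (219 * 0.029 / (45 * 0.0026^0.5))^0.6 = 1.8420 m


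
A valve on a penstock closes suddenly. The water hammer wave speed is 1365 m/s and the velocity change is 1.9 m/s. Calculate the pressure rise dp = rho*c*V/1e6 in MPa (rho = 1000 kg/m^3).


dp = 1000 * 1365 * 1.9 / 1e6 = 2.5935 MPa


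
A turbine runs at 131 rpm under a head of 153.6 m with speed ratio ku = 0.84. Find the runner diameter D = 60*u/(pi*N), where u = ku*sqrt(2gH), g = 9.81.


u = 0.84 * sqrt(2*9.81*153.6) = 46.1131 m/s
D = 60 * 46.1131 / (pi * 131) = 6.7229 m


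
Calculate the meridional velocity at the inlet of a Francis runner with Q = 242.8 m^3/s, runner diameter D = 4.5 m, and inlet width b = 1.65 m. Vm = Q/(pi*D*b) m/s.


Vm = 242.8 / (pi * 4.5 * 1.65) = 10.4088 m/s


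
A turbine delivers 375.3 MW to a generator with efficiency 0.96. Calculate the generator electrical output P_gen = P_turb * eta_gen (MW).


P_gen = 375.3 * 0.96 = 360.2880 MW


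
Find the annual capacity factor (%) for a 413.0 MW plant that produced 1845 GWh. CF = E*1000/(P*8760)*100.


CF = 1845 * 1000 / (413.0 * 8760) * 100 = 50.9967 %


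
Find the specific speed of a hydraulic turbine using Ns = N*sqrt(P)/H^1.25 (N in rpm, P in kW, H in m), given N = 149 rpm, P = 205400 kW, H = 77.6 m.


Ns = 149 * 205400^0.5 / 77.6^1.25 = 293.1969


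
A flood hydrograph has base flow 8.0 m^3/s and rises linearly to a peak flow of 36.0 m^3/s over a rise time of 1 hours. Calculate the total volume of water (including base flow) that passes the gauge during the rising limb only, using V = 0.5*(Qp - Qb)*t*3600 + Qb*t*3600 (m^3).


V = 0.5*(36.0 - 8.0)*1*3600 + 8.0*1*3600 = 79200.0000 m^3


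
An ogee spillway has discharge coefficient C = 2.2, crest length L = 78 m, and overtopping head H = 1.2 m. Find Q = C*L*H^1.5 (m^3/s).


Q = 2.2 * 78 * 1.2^1.5 = 225.5741 m^3/s


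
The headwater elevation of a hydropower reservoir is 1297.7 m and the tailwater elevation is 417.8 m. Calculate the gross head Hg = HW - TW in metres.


Hg = 1297.7 - 417.8 = 879.9000 m


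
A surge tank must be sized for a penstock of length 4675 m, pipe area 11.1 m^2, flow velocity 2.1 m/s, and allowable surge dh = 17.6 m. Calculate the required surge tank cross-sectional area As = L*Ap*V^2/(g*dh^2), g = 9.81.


As = 4675 * 11.1 * 2.1^2 / (9.81 * 17.6^2) = 75.3093 m^2


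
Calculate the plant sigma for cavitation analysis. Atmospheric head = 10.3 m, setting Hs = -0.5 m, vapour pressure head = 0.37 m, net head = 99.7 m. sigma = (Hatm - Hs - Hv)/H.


sigma = (10.3 - (-0.5) - 0.37) / 99.7 = 0.1046


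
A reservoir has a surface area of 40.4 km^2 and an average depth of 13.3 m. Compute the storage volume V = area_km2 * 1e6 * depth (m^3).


V = 40.4 * 1e6 * 13.3 = 5.3732e+08 m^3


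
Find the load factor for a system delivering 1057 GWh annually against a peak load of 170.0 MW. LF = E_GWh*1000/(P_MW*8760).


LF = 1057 * 1000 / (170.0 * 8760) = 0.7098


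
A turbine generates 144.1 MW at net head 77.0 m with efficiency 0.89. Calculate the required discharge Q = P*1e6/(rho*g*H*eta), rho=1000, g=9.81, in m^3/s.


Q = 144.1 * 1e6 / (1000 * 9.81 * 77.0 * 0.89) = 214.3454 m^3/s


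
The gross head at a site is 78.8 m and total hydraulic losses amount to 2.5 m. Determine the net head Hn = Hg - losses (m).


Hn = 78.8 - 2.5 = 76.3000 m


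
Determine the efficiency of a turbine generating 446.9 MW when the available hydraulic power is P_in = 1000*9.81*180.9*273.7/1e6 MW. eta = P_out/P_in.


P_in = 1000 * 9.81 * 180.9 * 273.7 / 1e6 = 485.7160 MW
eta = 446.9 / 485.7160 = 0.9201


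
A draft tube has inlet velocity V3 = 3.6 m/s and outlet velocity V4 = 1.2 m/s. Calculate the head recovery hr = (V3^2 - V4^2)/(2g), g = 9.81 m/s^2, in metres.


hr = (3.6^2 - 1.2^2) / (2*9.81) = 0.5872 m


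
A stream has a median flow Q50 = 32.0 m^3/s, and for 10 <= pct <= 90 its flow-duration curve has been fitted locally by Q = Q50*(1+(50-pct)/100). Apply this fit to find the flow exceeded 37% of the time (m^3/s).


Q = 32.0 * (1 + (50 - 37)/100) = 36.1600 m^3/s


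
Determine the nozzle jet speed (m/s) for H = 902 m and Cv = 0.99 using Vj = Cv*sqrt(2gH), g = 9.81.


Vj = 0.99 * sqrt(2*9.81*902) = 131.7007 m/s


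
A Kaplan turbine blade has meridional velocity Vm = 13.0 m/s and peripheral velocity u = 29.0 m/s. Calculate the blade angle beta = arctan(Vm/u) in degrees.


beta = arctan(13.0 / 29.0) = 24.1455 degrees


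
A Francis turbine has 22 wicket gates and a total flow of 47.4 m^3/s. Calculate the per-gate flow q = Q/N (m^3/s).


q = 47.4 / 22 = 2.1545 m^3/s


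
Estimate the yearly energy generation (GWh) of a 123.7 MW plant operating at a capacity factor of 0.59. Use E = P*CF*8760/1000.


E = 123.7 * 0.59 * 8760 / 1000 = 639.3311 GWh


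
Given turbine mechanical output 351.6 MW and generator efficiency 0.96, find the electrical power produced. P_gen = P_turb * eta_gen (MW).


P_gen = 351.6 * 0.96 = 337.5360 MW


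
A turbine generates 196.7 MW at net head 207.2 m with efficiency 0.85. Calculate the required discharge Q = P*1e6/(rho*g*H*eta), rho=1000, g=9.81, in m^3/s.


Q = 196.7 * 1e6 / (1000 * 9.81 * 207.2 * 0.85) = 113.8483 m^3/s


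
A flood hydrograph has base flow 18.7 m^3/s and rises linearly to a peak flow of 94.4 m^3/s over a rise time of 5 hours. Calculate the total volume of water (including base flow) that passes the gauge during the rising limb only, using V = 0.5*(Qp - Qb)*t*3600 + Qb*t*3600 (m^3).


V = 0.5*(94.4 - 18.7)*5*3600 + 18.7*5*3600 = 1.0179e+06 m^3


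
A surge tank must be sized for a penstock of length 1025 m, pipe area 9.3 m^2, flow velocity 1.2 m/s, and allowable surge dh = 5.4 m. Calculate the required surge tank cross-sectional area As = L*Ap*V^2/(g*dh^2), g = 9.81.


As = 1025 * 9.3 * 1.2^2 / (9.81 * 5.4^2) = 47.9858 m^2


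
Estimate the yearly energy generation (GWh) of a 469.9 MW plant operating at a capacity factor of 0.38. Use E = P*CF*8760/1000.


E = 469.9 * 0.38 * 8760 / 1000 = 1564.2031 GWh


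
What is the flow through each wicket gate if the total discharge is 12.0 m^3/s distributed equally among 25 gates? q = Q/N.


q = 12.0 / 25 = 0.4800 m^3/s


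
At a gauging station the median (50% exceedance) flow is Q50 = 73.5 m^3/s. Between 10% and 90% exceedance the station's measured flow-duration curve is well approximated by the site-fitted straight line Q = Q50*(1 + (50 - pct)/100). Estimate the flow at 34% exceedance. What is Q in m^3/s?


Q = 73.5 * (1 + (50 - 34)/100) = 85.2600 m^3/s


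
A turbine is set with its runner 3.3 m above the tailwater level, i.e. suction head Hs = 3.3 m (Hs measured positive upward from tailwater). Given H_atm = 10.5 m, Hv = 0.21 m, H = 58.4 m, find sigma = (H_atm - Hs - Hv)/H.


sigma = (10.5 - 3.3 - 0.21) / 58.4 = 0.1197


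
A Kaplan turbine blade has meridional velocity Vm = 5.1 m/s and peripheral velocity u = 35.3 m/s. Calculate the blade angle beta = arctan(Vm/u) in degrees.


beta = arctan(5.1 / 35.3) = 8.2210 degrees


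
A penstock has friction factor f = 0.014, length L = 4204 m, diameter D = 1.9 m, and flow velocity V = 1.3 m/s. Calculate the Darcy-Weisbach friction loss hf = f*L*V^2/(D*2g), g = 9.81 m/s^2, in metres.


hf = 0.014 * 4204 * 1.3^2 / (1.9 * 2 * 9.81) = 2.6682 m


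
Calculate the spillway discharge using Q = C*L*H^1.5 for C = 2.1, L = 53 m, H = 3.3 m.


Q = 2.1 * 53 * 3.3^1.5 = 667.2154 m^3/s


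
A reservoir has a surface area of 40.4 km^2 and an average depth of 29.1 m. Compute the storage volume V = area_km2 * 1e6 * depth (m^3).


V = 40.4 * 1e6 * 29.1 = 1.1756e+09 m^3


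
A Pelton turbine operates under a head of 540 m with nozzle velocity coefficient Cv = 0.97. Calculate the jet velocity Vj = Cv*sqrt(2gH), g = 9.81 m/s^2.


Vj = 0.97 * sqrt(2*9.81*540) = 99.8431 m/s


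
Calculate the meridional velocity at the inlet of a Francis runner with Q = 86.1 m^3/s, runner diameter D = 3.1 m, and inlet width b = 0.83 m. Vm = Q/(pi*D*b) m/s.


Vm = 86.1 / (pi * 3.1 * 0.83) = 10.6516 m/s


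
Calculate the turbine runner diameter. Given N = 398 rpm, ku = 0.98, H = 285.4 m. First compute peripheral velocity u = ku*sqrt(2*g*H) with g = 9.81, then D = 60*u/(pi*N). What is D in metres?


u = 0.98 * sqrt(2*9.81*285.4) = 73.3335 m/s
D = 60 * 73.3335 / (pi * 398) = 3.5190 m


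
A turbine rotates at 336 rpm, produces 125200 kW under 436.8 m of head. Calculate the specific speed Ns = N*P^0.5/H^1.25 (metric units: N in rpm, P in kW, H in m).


Ns = 336 * 125200^0.5 / 436.8^1.25 = 59.5372


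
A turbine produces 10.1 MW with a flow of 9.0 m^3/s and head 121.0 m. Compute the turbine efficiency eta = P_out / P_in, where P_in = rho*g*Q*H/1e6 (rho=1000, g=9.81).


P_in = 1000 * 9.81 * 9.0 * 121.0 / 1e6 = 10.6831 MW
eta = 10.1 / 10.6831 = 0.9454


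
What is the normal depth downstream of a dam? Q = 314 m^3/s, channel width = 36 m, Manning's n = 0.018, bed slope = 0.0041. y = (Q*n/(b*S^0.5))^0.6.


y = (314 * 0.018 / (36 * 0.0041^0.5))^0.6 = 1.7128 m


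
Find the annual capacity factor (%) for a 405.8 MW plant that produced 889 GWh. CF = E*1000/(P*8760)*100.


CF = 889 * 1000 / (405.8 * 8760) * 100 = 25.0084 %


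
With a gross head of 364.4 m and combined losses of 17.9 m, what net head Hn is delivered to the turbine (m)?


Hn = 364.4 - 17.9 = 346.5000 m


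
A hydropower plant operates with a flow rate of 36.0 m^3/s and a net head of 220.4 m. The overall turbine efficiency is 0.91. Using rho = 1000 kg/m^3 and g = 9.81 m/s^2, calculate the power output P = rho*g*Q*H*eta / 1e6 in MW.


P = 1000 * 9.81 * 36.0 * 220.4 * 0.91 / 1e6 = 70.8312 MW


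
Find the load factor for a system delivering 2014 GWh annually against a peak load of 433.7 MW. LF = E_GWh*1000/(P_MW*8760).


LF = 2014 * 1000 / (433.7 * 8760) = 0.5301


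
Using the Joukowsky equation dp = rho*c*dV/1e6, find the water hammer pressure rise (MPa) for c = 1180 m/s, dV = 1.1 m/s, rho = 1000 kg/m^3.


dp = 1000 * 1180 * 1.1 / 1e6 = 1.2980 MPa


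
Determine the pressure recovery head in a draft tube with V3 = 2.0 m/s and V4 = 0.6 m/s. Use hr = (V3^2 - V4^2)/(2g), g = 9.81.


hr = (2.0^2 - 0.6^2) / (2*9.81) = 0.1855 m


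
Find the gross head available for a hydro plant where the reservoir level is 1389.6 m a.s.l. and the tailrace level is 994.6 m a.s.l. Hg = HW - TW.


Hg = 1389.6 - 994.6 = 395.0000 m


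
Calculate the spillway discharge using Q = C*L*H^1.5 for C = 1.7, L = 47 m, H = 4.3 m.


Q = 1.7 * 47 * 4.3^1.5 = 712.4419 m^3/s


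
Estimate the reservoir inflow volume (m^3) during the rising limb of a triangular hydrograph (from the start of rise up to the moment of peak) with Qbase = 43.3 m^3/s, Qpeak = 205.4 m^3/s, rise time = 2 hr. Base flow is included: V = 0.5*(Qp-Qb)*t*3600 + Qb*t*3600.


V = 0.5*(205.4 - 43.3)*2*3600 + 43.3*2*3600 = 895320.0000 m^3


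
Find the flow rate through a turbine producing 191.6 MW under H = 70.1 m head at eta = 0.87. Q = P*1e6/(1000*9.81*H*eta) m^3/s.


Q = 191.6 * 1e6 / (1000 * 9.81 * 70.1 * 0.87) = 320.2501 m^3/s


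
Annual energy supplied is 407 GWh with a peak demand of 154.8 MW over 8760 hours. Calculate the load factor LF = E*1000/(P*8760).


LF = 407 * 1000 / (154.8 * 8760) = 0.3001


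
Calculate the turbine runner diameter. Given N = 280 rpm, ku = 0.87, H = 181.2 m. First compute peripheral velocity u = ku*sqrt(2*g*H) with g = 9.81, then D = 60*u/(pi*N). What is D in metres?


u = 0.87 * sqrt(2*9.81*181.2) = 51.8738 m/s
D = 60 * 51.8738 / (pi * 280) = 3.5383 m


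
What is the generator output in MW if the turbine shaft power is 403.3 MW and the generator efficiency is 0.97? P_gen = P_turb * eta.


P_gen = 403.3 * 0.97 = 391.2010 MW


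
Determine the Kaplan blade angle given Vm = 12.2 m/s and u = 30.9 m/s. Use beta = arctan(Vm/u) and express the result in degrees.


beta = arctan(12.2 / 30.9) = 21.5452 degrees


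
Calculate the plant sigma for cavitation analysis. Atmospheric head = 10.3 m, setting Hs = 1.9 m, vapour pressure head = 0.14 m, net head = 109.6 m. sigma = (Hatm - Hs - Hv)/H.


sigma = (10.3 - 1.9 - 0.14) / 109.6 = 0.0754


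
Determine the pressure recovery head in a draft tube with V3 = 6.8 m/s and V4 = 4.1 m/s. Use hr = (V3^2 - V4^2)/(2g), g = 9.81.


hr = (6.8^2 - 4.1^2) / (2*9.81) = 1.5000 m


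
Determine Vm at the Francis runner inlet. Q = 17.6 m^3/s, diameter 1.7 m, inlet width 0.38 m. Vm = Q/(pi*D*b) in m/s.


Vm = 17.6 / (pi * 1.7 * 0.38) = 8.6722 m/s


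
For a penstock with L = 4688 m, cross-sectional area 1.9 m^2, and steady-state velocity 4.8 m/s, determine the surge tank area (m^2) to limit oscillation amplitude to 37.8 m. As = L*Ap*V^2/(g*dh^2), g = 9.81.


As = 4688 * 1.9 * 4.8^2 / (9.81 * 37.8^2) = 14.6410 m^2


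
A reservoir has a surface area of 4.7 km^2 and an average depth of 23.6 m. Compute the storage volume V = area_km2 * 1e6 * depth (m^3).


V = 4.7 * 1e6 * 23.6 = 1.1092e+08 m^3


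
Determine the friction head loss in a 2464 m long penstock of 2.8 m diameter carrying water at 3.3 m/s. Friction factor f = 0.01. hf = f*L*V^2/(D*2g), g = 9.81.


hf = 0.01 * 2464 * 3.3^2 / (2.8 * 2 * 9.81) = 4.8844 m


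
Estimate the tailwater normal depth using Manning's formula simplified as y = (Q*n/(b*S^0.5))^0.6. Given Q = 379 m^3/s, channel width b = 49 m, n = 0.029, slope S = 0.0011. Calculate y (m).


y = (379 * 0.029 / (49 * 0.0011^0.5))^0.6 = 3.1484 m


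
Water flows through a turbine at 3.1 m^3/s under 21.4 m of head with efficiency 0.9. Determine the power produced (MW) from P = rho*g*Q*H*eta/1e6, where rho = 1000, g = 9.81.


P = 1000 * 9.81 * 3.1 * 21.4 * 0.9 / 1e6 = 0.5857 MW


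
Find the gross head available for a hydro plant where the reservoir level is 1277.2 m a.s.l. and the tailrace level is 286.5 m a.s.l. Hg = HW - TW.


Hg = 1277.2 - 286.5 = 990.7000 m


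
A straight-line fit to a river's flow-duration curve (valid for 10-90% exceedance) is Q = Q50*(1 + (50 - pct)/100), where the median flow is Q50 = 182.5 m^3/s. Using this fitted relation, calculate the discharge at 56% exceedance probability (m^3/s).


Q = 182.5 * (1 + (50 - 56)/100) = 171.5500 m^3/s


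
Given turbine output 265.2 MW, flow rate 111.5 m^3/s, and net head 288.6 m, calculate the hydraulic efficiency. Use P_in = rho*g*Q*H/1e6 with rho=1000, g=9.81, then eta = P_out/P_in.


P_in = 1000 * 9.81 * 111.5 * 288.6 / 1e6 = 315.6750 MW
eta = 265.2 / 315.6750 = 0.8401


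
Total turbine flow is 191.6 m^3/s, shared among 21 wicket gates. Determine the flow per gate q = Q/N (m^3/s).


q = 191.6 / 21 = 9.1238 m^3/s


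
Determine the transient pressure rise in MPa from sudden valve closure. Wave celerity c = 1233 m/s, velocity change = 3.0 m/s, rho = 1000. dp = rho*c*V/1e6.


dp = 1000 * 1233 * 3.0 / 1e6 = 3.6990 MPa


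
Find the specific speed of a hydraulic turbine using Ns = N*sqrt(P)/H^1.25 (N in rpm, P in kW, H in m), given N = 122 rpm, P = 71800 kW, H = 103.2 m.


Ns = 122 * 71800^0.5 / 103.2^1.25 = 99.3854


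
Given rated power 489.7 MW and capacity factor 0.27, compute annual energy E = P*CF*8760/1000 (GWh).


E = 489.7 * 0.27 * 8760 / 1000 = 1158.2384 GWh


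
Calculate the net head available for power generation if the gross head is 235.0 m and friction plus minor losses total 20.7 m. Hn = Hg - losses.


Hn = 235.0 - 20.7 = 214.3000 m


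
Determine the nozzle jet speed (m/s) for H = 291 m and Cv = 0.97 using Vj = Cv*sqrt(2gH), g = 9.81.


Vj = 0.97 * sqrt(2*9.81*291) = 73.2939 m/s


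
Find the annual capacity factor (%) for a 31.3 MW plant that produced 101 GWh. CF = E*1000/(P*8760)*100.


CF = 101 * 1000 / (31.3 * 8760) * 100 = 36.8360 %


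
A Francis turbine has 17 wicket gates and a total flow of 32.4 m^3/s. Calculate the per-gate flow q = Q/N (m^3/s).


q = 32.4 / 17 = 1.9059 m^3/s


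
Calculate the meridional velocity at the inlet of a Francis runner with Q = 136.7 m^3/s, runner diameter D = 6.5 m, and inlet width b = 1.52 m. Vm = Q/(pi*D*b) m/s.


Vm = 136.7 / (pi * 6.5 * 1.52) = 4.4041 m/s


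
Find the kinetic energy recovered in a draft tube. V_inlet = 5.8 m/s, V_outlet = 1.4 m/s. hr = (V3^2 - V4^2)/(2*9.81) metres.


hr = (5.8^2 - 1.4^2) / (2*9.81) = 1.6147 m


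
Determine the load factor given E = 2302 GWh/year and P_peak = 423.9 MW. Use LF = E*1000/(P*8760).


LF = 2302 * 1000 / (423.9 * 8760) = 0.6199


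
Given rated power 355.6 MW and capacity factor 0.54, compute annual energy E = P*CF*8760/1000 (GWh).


E = 355.6 * 0.54 * 8760 / 1000 = 1682.1302 GWh


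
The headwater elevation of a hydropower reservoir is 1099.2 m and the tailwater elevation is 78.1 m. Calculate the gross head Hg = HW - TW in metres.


Hg = 1099.2 - 78.1 = 1021.1000 m


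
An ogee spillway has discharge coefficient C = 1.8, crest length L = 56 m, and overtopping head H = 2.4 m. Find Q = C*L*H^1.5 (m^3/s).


Q = 1.8 * 56 * 2.4^1.5 = 374.7809 m^3/s


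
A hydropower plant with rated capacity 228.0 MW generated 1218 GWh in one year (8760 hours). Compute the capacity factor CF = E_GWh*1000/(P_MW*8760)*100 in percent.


CF = 1218 * 1000 / (228.0 * 8760) * 100 = 60.9829 %


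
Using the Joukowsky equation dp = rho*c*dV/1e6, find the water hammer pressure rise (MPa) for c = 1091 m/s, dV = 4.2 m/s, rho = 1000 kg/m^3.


dp = 1000 * 1091 * 4.2 / 1e6 = 4.5822 MPa


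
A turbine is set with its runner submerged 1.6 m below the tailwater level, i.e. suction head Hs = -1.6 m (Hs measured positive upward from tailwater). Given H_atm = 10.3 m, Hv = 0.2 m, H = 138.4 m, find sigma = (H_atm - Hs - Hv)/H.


sigma = (10.3 - (-1.6) - 0.2) / 138.4 = 0.0845


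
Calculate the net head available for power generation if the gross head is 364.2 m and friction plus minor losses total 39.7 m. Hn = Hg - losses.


Hn = 364.2 - 39.7 = 324.5000 m


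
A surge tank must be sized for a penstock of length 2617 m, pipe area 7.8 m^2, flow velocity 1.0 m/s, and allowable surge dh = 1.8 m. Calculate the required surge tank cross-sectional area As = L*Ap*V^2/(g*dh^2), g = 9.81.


As = 2617 * 7.8 * 1.0^2 / (9.81 * 1.8^2) = 642.2207 m^2


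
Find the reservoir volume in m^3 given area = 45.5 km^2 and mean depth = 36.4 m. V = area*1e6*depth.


V = 45.5 * 1e6 * 36.4 = 1.6562e+09 m^3


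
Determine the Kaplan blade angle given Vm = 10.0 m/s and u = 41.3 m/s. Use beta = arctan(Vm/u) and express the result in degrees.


beta = arctan(10.0 / 41.3) = 13.6111 degrees


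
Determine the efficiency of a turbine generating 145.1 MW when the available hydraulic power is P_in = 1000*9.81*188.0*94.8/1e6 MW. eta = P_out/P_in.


P_in = 1000 * 9.81 * 188.0 * 94.8 / 1e6 = 174.8377 MW
eta = 145.1 / 174.8377 = 0.8299


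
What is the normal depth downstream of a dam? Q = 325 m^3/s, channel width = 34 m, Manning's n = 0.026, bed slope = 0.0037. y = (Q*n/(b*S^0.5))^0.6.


y = (325 * 0.026 / (34 * 0.0037^0.5))^0.6 = 2.3268 m


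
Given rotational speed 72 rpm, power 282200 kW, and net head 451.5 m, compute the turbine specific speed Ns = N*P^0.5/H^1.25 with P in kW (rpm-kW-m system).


Ns = 72 * 282200^0.5 / 451.5^1.25 = 18.3776


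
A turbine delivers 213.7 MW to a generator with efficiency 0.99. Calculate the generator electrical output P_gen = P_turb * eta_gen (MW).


P_gen = 213.7 * 0.99 = 211.5630 MW


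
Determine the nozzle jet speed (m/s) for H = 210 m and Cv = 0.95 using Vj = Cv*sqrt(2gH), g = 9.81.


Vj = 0.95 * sqrt(2*9.81*210) = 60.9793 m/s


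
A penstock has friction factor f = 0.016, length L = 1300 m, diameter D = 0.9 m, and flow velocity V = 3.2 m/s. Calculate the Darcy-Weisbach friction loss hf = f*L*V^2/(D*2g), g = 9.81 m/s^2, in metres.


hf = 0.016 * 1300 * 3.2^2 / (0.9 * 2 * 9.81) = 12.0621 m


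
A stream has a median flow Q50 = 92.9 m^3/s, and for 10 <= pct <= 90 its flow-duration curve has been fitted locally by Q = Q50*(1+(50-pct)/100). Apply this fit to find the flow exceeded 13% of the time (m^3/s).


Q = 92.9 * (1 + (50 - 13)/100) = 127.2730 m^3/s


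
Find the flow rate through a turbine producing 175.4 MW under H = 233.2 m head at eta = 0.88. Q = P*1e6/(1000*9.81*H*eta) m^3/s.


Q = 175.4 * 1e6 / (1000 * 9.81 * 233.2 * 0.88) = 87.1263 m^3/s


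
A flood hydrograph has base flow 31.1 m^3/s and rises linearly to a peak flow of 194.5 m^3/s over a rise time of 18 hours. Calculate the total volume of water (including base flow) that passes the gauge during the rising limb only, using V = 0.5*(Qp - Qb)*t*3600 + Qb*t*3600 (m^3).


V = 0.5*(194.5 - 31.1)*18*3600 + 31.1*18*3600 = 7.3094e+06 m^3


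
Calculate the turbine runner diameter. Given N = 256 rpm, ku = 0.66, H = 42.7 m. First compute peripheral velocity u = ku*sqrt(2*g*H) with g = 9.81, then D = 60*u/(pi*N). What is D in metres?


u = 0.66 * sqrt(2*9.81*42.7) = 19.1033 m/s
D = 60 * 19.1033 / (pi * 256) = 1.4252 m


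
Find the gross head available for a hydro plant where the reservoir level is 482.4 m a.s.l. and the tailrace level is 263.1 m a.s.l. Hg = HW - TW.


Hg = 482.4 - 263.1 = 219.3000 m


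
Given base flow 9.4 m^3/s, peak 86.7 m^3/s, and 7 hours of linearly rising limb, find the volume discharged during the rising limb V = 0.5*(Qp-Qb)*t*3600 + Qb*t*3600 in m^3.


V = 0.5*(86.7 - 9.4)*7*3600 + 9.4*7*3600 = 1.2109e+06 m^3


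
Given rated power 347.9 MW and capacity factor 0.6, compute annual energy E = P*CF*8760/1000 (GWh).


E = 347.9 * 0.6 * 8760 / 1000 = 1828.5624 GWh


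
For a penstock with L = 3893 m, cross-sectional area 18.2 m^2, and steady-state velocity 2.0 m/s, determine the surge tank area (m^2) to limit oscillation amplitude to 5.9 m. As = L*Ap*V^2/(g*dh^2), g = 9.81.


As = 3893 * 18.2 * 2.0^2 / (9.81 * 5.9^2) = 829.9325 m^2


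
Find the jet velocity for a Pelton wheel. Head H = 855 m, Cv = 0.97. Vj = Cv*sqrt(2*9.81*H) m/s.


Vj = 0.97 * sqrt(2*9.81*855) = 125.6332 m/s


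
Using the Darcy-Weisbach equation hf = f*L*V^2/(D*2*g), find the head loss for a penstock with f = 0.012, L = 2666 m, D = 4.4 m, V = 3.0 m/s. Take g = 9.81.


hf = 0.012 * 2666 * 3.0^2 / (4.4 * 2 * 9.81) = 3.3353 m


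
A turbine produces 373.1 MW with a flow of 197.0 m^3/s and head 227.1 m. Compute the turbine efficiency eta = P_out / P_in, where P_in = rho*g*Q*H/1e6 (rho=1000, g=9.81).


P_in = 1000 * 9.81 * 197.0 * 227.1 / 1e6 = 438.8866 MW
eta = 373.1 / 438.8866 = 0.8501


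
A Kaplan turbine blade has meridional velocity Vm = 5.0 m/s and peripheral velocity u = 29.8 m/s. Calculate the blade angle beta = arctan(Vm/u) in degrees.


beta = arctan(5.0 / 29.8) = 9.5247 degrees


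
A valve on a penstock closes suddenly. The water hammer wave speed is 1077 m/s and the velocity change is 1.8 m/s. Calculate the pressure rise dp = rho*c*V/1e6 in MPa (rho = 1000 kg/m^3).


dp = 1000 * 1077 * 1.8 / 1e6 = 1.9386 MPa


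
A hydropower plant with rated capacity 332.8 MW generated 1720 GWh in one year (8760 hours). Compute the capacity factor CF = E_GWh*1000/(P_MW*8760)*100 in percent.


CF = 1720 * 1000 / (332.8 * 8760) * 100 = 58.9985 %


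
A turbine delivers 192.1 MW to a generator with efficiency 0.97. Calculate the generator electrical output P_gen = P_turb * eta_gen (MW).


P_gen = 192.1 * 0.97 = 186.3370 MW


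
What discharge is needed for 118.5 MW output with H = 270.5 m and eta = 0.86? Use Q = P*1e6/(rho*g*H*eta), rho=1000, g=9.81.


Q = 118.5 * 1e6 / (1000 * 9.81 * 270.5 * 0.86) = 51.9259 m^3/s


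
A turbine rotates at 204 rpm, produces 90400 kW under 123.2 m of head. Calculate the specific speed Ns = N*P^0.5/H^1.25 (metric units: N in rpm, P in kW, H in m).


Ns = 204 * 90400^0.5 / 123.2^1.25 = 149.4345


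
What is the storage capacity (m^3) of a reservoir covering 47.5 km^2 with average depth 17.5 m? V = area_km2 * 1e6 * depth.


V = 47.5 * 1e6 * 17.5 = 8.3125e+08 m^3


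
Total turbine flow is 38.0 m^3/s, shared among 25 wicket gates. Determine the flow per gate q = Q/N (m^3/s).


q = 38.0 / 25 = 1.5200 m^3/s


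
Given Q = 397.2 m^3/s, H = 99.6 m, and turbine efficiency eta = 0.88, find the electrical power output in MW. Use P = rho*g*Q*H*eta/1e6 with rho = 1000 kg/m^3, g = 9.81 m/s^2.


P = 1000 * 9.81 * 397.2 * 99.6 * 0.88 / 1e6 = 341.5232 MW


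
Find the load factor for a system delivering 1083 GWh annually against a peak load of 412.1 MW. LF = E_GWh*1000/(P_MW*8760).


LF = 1083 * 1000 / (412.1 * 8760) = 0.3000


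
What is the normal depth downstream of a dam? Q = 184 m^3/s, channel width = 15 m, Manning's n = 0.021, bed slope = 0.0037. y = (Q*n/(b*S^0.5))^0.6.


y = (184 * 0.021 / (15 * 0.0037^0.5))^0.6 = 2.3774 m


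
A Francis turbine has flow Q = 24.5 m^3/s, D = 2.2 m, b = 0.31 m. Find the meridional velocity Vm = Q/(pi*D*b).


Vm = 24.5 / (pi * 2.2 * 0.31) = 11.4349 m/s


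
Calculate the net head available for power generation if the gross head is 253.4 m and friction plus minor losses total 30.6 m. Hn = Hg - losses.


Hn = 253.4 - 30.6 = 222.8000 m


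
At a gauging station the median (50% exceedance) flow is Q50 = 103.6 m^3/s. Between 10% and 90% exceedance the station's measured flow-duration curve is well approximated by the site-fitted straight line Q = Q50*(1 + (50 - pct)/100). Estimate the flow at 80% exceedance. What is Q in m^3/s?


Q = 103.6 * (1 + (50 - 80)/100) = 72.5200 m^3/s


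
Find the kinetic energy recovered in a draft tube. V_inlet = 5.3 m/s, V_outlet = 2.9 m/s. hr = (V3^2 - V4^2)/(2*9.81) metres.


hr = (5.3^2 - 2.9^2) / (2*9.81) = 1.0031 m


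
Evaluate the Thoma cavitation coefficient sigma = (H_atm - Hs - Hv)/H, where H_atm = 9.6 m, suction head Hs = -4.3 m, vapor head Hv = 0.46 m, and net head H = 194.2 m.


sigma = (9.6 - (-4.3) - 0.46) / 194.2 = 0.0692


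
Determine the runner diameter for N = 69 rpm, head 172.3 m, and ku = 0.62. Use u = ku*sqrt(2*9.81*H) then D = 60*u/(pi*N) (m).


u = 0.62 * sqrt(2*9.81*172.3) = 36.0482 m/s
D = 60 * 36.0482 / (pi * 69) = 9.9778 m


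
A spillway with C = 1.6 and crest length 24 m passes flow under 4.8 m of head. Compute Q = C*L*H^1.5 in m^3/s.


Q = 1.6 * 24 * 4.8^1.5 = 403.8249 m^3/s


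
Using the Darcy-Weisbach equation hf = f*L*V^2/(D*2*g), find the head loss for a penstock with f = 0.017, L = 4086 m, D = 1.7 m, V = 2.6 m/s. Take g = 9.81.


hf = 0.017 * 4086 * 2.6^2 / (1.7 * 2 * 9.81) = 14.0782 m


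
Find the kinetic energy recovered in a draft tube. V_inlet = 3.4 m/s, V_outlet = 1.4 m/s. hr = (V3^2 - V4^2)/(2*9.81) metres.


hr = (3.4^2 - 1.4^2) / (2*9.81) = 0.4893 m


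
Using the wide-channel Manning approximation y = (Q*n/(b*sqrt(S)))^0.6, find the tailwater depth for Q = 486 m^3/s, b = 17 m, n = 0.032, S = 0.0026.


y = (486 * 0.032 / (17 * 0.0026^0.5))^0.6 = 5.6534 m


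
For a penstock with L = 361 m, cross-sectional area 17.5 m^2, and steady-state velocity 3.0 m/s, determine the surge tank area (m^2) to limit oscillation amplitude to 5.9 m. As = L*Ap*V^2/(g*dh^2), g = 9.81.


As = 361 * 17.5 * 3.0^2 / (9.81 * 5.9^2) = 166.5002 m^2


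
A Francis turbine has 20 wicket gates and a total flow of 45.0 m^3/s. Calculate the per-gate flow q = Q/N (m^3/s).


q = 45.0 / 20 = 2.2500 m^3/s


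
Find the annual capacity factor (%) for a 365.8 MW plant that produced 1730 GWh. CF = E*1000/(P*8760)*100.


CF = 1730 * 1000 / (365.8 * 8760) * 100 = 53.9881 %


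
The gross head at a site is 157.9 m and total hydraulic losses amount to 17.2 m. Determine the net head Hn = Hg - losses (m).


Hn = 157.9 - 17.2 = 140.7000 m


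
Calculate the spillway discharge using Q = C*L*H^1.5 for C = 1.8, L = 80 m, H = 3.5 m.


Q = 1.8 * 80 * 3.5^1.5 = 942.8977 m^3/s


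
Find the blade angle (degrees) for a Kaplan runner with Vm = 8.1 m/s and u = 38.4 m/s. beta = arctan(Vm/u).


beta = arctan(8.1 / 38.4) = 11.9112 degrees


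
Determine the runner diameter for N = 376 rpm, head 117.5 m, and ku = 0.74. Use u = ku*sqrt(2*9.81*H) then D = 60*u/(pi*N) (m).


u = 0.74 * sqrt(2*9.81*117.5) = 35.5304 m/s
D = 60 * 35.5304 / (pi * 376) = 1.8047 m


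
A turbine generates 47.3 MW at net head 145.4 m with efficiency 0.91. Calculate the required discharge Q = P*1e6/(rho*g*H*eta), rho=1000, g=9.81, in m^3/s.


Q = 47.3 * 1e6 / (1000 * 9.81 * 145.4 * 0.91) = 36.4407 m^3/s


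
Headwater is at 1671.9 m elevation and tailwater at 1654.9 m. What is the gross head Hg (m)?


Hg = 1671.9 - 1654.9 = 17.0000 m


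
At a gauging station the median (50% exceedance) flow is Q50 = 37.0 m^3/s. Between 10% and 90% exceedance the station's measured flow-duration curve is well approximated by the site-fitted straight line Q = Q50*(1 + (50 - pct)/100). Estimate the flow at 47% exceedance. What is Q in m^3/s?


Q = 37.0 * (1 + (50 - 47)/100) = 38.1100 m^3/s


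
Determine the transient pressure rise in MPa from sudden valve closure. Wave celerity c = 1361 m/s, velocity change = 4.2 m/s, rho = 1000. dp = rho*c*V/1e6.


dp = 1000 * 1361 * 4.2 / 1e6 = 5.7162 MPa


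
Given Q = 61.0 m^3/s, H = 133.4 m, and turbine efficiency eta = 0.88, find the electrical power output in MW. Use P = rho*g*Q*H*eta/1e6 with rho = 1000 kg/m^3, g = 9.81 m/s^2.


P = 1000 * 9.81 * 61.0 * 133.4 * 0.88 / 1e6 = 70.2485 MW


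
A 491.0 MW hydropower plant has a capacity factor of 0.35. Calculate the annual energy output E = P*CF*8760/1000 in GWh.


E = 491.0 * 0.35 * 8760 / 1000 = 1505.4060 GWh


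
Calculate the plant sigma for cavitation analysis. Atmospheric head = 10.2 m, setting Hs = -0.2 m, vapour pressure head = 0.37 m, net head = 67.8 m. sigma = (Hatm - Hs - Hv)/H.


sigma = (10.2 - (-0.2) - 0.37) / 67.8 = 0.1479


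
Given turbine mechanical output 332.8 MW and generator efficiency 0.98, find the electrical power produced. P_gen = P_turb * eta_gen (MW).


P_gen = 332.8 * 0.98 = 326.1440 MW


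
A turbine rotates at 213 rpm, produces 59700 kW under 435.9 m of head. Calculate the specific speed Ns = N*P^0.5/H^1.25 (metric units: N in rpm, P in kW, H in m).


Ns = 213 * 59700^0.5 / 435.9^1.25 = 26.1296


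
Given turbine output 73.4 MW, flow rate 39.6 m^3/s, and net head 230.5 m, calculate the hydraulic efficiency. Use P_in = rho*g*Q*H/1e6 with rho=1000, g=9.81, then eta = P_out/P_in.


P_in = 1000 * 9.81 * 39.6 * 230.5 / 1e6 = 89.5437 MW
eta = 73.4 / 89.5437 = 0.8197


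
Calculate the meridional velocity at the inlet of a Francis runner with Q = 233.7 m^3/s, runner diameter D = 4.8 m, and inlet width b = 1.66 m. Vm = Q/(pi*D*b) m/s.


Vm = 233.7 / (pi * 4.8 * 1.66) = 9.3360 m/s


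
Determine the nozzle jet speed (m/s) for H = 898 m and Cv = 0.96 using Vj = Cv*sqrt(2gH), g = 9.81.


Vj = 0.96 * sqrt(2*9.81*898) = 127.4263 m/s


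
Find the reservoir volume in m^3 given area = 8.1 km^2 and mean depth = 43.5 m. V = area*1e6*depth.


V = 8.1 * 1e6 * 43.5 = 3.5235e+08 m^3


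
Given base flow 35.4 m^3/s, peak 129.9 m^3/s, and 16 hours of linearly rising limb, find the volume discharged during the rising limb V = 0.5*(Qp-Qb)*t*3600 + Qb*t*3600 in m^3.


V = 0.5*(129.9 - 35.4)*16*3600 + 35.4*16*3600 = 4.7606e+06 m^3


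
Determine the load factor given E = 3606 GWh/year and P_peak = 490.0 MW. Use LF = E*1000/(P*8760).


LF = 3606 * 1000 / (490.0 * 8760) = 0.8401


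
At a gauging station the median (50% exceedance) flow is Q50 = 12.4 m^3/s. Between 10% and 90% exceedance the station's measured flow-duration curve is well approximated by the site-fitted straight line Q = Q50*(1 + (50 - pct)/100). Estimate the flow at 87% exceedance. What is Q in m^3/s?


Q = 12.4 * (1 + (50 - 87)/100) = 7.8120 m^3/s


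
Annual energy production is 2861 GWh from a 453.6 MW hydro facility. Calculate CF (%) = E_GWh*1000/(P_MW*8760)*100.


CF = 2861 * 1000 / (453.6 * 8760) * 100 = 72.0014 %


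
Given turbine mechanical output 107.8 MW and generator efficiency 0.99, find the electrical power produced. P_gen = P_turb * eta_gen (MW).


P_gen = 107.8 * 0.99 = 106.7220 MW


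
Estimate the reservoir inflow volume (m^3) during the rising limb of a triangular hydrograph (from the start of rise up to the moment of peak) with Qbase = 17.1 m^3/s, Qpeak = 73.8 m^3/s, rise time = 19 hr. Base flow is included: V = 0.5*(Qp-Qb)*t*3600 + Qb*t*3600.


V = 0.5*(73.8 - 17.1)*19*3600 + 17.1*19*3600 = 3.1088e+06 m^3


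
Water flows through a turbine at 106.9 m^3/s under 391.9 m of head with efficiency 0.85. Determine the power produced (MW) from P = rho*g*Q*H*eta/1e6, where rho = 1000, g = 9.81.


P = 1000 * 9.81 * 106.9 * 391.9 * 0.85 / 1e6 = 349.3340 MW


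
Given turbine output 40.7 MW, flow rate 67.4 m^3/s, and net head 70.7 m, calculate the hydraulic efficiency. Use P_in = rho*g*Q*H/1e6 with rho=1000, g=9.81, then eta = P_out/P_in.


P_in = 1000 * 9.81 * 67.4 * 70.7 / 1e6 = 46.7464 MW
eta = 40.7 / 46.7464 = 0.8707


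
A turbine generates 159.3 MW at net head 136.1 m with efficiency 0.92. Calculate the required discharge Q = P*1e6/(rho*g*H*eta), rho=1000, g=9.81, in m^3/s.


Q = 159.3 * 1e6 / (1000 * 9.81 * 136.1 * 0.92) = 129.6883 m^3/s


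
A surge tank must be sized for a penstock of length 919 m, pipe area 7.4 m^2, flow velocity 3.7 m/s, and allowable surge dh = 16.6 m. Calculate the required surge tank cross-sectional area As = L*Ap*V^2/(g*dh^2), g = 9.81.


As = 919 * 7.4 * 3.7^2 / (9.81 * 16.6^2) = 34.4402 m^2


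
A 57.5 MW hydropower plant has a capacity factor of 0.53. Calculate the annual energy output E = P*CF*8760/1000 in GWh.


E = 57.5 * 0.53 * 8760 / 1000 = 266.9610 GWh


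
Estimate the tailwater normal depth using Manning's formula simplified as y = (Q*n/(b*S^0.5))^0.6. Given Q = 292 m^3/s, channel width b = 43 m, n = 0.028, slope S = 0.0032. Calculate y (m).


y = (292 * 0.028 / (43 * 0.0032^0.5))^0.6 = 2.0697 m


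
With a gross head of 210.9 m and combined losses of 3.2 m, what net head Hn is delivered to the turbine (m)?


Hn = 210.9 - 3.2 = 207.7000 m


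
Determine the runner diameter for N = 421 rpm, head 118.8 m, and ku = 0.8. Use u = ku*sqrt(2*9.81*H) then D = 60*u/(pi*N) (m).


u = 0.8 * sqrt(2*9.81*118.8) = 38.6232 m/s
D = 60 * 38.6232 / (pi * 421) = 1.7521 m


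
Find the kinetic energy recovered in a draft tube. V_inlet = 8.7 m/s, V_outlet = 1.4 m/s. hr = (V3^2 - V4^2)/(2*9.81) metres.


hr = (8.7^2 - 1.4^2) / (2*9.81) = 3.7579 m


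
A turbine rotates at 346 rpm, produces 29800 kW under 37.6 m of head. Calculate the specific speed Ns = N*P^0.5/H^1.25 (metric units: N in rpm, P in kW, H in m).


Ns = 346 * 29800^0.5 / 37.6^1.25 = 641.5041


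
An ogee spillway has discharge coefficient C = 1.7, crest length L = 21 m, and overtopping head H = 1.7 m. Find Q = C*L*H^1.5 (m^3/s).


Q = 1.7 * 21 * 1.7^1.5 = 79.1301 m^3/s


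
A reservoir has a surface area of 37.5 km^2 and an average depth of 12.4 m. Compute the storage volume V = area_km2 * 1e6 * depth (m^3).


V = 37.5 * 1e6 * 12.4 = 4.6500e+08 m^3


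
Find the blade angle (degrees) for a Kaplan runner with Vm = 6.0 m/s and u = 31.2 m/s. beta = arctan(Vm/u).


beta = arctan(6.0 / 31.2) = 10.8855 degrees


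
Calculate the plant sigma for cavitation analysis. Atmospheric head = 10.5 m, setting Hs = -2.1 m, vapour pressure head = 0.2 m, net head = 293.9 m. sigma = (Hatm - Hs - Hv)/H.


sigma = (10.5 - (-2.1) - 0.2) / 293.9 = 0.0422


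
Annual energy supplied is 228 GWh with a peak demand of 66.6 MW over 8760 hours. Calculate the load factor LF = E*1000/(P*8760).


LF = 228 * 1000 / (66.6 * 8760) = 0.3908


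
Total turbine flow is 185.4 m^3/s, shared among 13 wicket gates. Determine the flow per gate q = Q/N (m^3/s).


q = 185.4 / 13 = 14.2615 m^3/s


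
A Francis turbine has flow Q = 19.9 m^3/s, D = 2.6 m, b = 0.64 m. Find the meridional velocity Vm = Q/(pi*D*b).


Vm = 19.9 / (pi * 2.6 * 0.64) = 3.8067 m/s


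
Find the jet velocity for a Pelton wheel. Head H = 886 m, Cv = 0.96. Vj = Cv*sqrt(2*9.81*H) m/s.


Vj = 0.96 * sqrt(2*9.81*886) = 126.5720 m/s


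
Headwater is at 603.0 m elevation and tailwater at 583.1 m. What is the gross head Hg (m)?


Hg = 603.0 - 583.1 = 19.9000 m


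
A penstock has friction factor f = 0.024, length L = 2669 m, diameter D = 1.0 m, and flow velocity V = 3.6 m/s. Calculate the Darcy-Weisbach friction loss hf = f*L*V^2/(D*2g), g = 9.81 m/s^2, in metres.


hf = 0.024 * 2669 * 3.6^2 / (1.0 * 2 * 9.81) = 42.3122 m


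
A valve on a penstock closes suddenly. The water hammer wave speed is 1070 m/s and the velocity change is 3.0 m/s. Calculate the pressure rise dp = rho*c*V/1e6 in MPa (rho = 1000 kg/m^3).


dp = 1000 * 1070 * 3.0 / 1e6 = 3.2100 MPa


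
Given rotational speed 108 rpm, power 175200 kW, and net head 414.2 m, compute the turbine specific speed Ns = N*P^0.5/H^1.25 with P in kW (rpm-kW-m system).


Ns = 108 * 175200^0.5 / 414.2^1.25 = 24.1924


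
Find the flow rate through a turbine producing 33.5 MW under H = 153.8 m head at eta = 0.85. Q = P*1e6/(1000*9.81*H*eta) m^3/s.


Q = 33.5 * 1e6 / (1000 * 9.81 * 153.8 * 0.85) = 26.1216 m^3/s


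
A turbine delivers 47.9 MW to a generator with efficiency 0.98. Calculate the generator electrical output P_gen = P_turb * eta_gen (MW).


P_gen = 47.9 * 0.98 = 46.9420 MW


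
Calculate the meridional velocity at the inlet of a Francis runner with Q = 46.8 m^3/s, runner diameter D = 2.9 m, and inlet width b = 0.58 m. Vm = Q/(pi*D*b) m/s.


Vm = 46.8 / (pi * 2.9 * 0.58) = 8.8567 m/s


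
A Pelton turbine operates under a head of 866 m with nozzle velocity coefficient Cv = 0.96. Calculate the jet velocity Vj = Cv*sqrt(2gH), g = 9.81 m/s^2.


Vj = 0.96 * sqrt(2*9.81*866) = 125.1353 m/s


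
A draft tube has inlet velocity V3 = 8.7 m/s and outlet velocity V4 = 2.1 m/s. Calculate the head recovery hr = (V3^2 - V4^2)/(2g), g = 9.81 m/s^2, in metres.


hr = (8.7^2 - 2.1^2) / (2*9.81) = 3.6330 m


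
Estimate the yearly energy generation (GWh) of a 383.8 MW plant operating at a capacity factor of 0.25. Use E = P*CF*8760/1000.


E = 383.8 * 0.25 * 8760 / 1000 = 840.5220 GWh


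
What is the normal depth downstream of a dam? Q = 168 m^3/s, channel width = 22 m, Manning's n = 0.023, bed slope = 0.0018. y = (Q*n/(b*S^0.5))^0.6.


y = (168 * 0.023 / (22 * 0.0018^0.5))^0.6 = 2.3452 m


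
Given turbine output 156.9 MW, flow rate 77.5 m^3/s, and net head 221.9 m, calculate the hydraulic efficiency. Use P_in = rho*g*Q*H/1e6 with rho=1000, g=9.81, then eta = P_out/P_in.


P_in = 1000 * 9.81 * 77.5 * 221.9 / 1e6 = 168.7050 MW
eta = 156.9 / 168.7050 = 0.9300


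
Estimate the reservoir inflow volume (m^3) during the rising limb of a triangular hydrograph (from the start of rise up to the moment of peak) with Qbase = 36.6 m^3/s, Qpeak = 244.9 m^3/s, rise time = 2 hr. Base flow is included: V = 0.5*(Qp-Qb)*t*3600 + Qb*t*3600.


V = 0.5*(244.9 - 36.6)*2*3600 + 36.6*2*3600 = 1.0134e+06 m^3


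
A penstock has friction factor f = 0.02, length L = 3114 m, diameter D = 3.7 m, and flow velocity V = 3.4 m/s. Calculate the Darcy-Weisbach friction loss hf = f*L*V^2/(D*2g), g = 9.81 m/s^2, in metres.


hf = 0.02 * 3114 * 3.4^2 / (3.7 * 2 * 9.81) = 9.9176 m
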